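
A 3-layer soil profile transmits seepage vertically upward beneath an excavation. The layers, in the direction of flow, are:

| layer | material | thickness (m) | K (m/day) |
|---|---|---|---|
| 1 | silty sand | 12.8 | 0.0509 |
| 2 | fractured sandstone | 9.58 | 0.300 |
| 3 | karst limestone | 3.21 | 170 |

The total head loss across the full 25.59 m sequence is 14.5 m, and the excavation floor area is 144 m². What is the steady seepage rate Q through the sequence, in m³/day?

Flow is perpendicular to layering, so the layers act in series and the equivalent K is the thickness-weighted harmonic mean.
Total thickness L = 12.8 + 9.58 + 3.21 = 25.59 m.
Σ(b_i/K_i) = 12.8/0.0509 + 9.58/0.300 + 3.21/170 = 283.4 d.
K_eq = L / Σ(b_i/K_i) = 25.59 / 283.4 = 0.09029 m/day.
Q = K_eq · A · (Δh/L) = 0.09029 × 144 × (14.5/25.59) = 7.367 m³/day.

7.37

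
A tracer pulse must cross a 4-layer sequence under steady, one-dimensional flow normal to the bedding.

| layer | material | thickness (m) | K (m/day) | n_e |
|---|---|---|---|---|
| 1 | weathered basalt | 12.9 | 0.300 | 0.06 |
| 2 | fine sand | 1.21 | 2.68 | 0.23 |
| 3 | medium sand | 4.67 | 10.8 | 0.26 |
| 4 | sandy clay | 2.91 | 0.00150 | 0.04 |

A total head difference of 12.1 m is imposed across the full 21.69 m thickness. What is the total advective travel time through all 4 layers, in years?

With flow normal to the layers, continuity requires the same specific discharge q through every layer.
Σ(b_i/K_i) = 12.9/0.300 + 1.21/2.68 + 4.67/10.8 + 2.91/0.00150 = 1984 d.
q = Δh / Σ(b_i/K_i) = 12.1 / 1984 = 0.006099 m/day.
In each layer the seepage velocity is v_i = q/n_i, so the layer transit time is t_i = b_i·n_i / q:
  layer 1 (weathered basalt): t_1 = 12.9 × 0.06 / 0.006099 = 126.9 d
  layer 2 (fine sand): t_2 = 1.21 × 0.23 / 0.006099 = 45.63 d
  layer 3 (medium sand): t_3 = 4.67 × 0.26 / 0.006099 = 199.1 d
  layer 4 (sandy clay): t_4 = 2.91 × 0.04 / 0.006099 = 19.08 d
Total t = Σ t_i = 390.7 days = 1.070 years.

1.07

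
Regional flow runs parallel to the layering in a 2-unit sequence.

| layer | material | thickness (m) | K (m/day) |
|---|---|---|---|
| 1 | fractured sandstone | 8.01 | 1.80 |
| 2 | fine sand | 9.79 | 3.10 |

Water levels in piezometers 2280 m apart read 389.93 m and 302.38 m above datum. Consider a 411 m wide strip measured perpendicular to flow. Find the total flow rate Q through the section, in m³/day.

707

Flow is parallel to layering, so each bed carries its own Darcy discharge and the transmissivities add.
Σ(K_i·b_i) = 1.80×8.01 + 3.10×9.79 = 44.77 m²/day.
Hydraulic gradient i = (389.93 − 302.38) / 2280 = 87.55 / 2280 = 0.03840.
Q = Σ(K_i·b_i) · W · i = 44.77 × 411 × 0.03840 = 706.5 m³/day.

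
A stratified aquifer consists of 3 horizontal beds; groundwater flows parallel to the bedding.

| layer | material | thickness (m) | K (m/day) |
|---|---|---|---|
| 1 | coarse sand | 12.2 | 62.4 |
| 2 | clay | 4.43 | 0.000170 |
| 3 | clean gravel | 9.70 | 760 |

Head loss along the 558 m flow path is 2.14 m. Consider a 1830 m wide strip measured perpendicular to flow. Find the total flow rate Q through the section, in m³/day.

Flow is parallel to layering, so each bed carries its own Darcy discharge and the transmissivities add.
Σ(K_i·b_i) = 62.4×12.2 + 0.000170×4.43 + 760×9.70 = 8133 m²/day.
Hydraulic gradient i = Δh / L = 2.14 / 558 = 0.003835.
Q = Σ(K_i·b_i) · W · i = 8133 × 1830 × 0.003835 = 57082 m³/day.

57100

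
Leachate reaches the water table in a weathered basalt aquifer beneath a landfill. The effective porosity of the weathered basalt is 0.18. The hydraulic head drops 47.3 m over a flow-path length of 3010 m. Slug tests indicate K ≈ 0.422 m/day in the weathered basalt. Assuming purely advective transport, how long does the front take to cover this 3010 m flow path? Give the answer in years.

Hydraulic gradient i = Δh / L = 47.3 / 3010 = 0.01571.
Darcy flux q = K · i = 0.4220 × 0.01571 = 0.006631 m/day.
Seepage velocity v = q / n_e = 0.006631 / 0.18 = 0.03684 m/day.
Travel time t = L / v = 3010 / 0.03684 = 81702 days = 223.7 years.

224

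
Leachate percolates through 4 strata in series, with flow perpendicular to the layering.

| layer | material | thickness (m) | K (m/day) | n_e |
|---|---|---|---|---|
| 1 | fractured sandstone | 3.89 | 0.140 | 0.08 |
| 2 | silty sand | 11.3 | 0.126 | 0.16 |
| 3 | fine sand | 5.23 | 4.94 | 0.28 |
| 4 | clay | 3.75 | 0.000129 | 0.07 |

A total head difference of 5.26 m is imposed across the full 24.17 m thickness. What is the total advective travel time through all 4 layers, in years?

58.4

With flow normal to the layers, continuity requires the same specific discharge q through every layer.
Σ(b_i/K_i) = 3.89/0.140 + 11.3/0.126 + 5.23/4.94 + 3.75/0.000129 = 29188 d.
q = Δh / Σ(b_i/K_i) = 5.26 / 29188 = 0.0001802 m/day.
In each layer the seepage velocity is v_i = q/n_i, so the layer transit time is t_i = b_i·n_i / q:
  layer 1 (fractured sandstone): t_1 = 3.89 × 0.08 / 0.0001802 = 1727 d
  layer 2 (silty sand): t_2 = 11.3 × 0.16 / 0.0001802 = 10033 d
  layer 3 (fine sand): t_3 = 5.23 × 0.28 / 0.0001802 = 8126 d
  layer 4 (clay): t_4 = 3.75 × 0.07 / 0.0001802 = 1457 d
Total t = Σ t_i = 21342 days = 58.43 years.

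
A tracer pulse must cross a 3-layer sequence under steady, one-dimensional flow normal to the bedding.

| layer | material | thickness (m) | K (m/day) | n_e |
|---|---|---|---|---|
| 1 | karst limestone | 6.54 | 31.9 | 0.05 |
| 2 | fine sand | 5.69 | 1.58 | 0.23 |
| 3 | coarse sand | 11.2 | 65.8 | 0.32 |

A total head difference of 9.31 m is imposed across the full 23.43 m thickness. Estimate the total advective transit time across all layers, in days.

2.23

With flow normal to the layers, continuity requires the same specific discharge q through every layer.
Σ(b_i/K_i) = 6.54/31.9 + 5.69/1.58 + 11.2/65.8 = 3.976 d.
q = Δh / Σ(b_i/K_i) = 9.31 / 3.976 = 2.341 m/day.
In each layer the seepage velocity is v_i = q/n_i, so the layer transit time is t_i = b_i·n_i / q:
  layer 1 (karst limestone): t_1 = 6.54 × 0.05 / 2.341 = 0.1397 d
  layer 2 (fine sand): t_2 = 5.69 × 0.23 / 2.341 = 0.5590 d
  layer 3 (coarse sand): t_3 = 11.2 × 0.32 / 2.341 = 1.531 d
Total t = Σ t_i = 2.229 days.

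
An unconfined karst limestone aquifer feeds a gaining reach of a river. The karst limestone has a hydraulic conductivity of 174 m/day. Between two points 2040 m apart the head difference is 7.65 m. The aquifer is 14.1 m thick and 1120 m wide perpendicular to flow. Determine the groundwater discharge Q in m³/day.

10300

Cross-sectional area A = 1120 × 14.1 = 15792 m².
Hydraulic gradient i = Δh / L = 7.65 / 2040 = 0.003750.
Darcy's law: Q = K · A · i = 174.0 × 15792 × 0.003750 = 10304 m³/day.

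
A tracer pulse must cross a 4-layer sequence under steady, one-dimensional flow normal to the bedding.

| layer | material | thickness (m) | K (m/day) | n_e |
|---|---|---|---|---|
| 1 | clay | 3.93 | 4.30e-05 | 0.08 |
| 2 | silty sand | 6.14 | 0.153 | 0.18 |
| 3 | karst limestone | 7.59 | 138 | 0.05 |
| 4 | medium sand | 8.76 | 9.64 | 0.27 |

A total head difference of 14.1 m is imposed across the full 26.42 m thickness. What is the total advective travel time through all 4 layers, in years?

73.9

With flow normal to the layers, continuity requires the same specific discharge q through every layer.
Σ(b_i/K_i) = 3.93/4.30e-05 + 6.14/0.153 + 7.59/138 + 8.76/9.64 = 91436 d.
q = Δh / Σ(b_i/K_i) = 14.1 / 91436 = 0.0001542 m/day.
In each layer the seepage velocity is v_i = q/n_i, so the layer transit time is t_i = b_i·n_i / q:
  layer 1 (clay): t_1 = 3.93 × 0.08 / 0.0001542 = 2039 d
  layer 2 (silty sand): t_2 = 6.14 × 0.18 / 0.0001542 = 7167 d
  layer 3 (karst limestone): t_3 = 7.59 × 0.05 / 0.0001542 = 2461 d
  layer 4 (medium sand): t_4 = 8.76 × 0.27 / 0.0001542 = 15338 d
Total t = Σ t_i = 27005 days = 73.94 years.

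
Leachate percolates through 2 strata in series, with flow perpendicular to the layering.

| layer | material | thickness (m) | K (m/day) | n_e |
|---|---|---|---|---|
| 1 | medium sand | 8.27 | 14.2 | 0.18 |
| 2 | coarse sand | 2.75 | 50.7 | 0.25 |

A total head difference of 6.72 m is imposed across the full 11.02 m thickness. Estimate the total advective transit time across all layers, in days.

With flow normal to the layers, continuity requires the same specific discharge q through every layer.
Σ(b_i/K_i) = 8.27/14.2 + 2.75/50.7 = 0.6366 d.
q = Δh / Σ(b_i/K_i) = 6.72 / 0.6366 = 10.56 m/day.
In each layer the seepage velocity is v_i = q/n_i, so the layer transit time is t_i = b_i·n_i / q:
  layer 1 (medium sand): t_1 = 8.27 × 0.18 / 10.56 = 0.1410 d
  layer 2 (coarse sand): t_2 = 2.75 × 0.25 / 10.56 = 0.06513 d
Total t = Σ t_i = 0.2062 days.

0.206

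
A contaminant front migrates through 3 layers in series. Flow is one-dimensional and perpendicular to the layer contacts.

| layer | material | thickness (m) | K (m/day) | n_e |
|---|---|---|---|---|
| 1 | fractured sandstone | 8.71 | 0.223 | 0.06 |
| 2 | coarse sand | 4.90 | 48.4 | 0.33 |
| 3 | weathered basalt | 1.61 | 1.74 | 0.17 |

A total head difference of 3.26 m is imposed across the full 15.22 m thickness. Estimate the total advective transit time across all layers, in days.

With flow normal to the layers, continuity requires the same specific discharge q through every layer.
Σ(b_i/K_i) = 8.71/0.223 + 4.90/48.4 + 1.61/1.74 = 40.08 d.
q = Δh / Σ(b_i/K_i) = 3.26 / 40.08 = 0.08133 m/day.
In each layer the seepage velocity is v_i = q/n_i, so the layer transit time is t_i = b_i·n_i / q:
  layer 1 (fractured sandstone): t_1 = 8.71 × 0.06 / 0.08133 = 6.426 d
  layer 2 (coarse sand): t_2 = 4.90 × 0.33 / 0.08133 = 19.88 d
  layer 3 (weathered basalt): t_3 = 1.61 × 0.17 / 0.08133 = 3.365 d
Total t = Σ t_i = 29.67 days.

29.7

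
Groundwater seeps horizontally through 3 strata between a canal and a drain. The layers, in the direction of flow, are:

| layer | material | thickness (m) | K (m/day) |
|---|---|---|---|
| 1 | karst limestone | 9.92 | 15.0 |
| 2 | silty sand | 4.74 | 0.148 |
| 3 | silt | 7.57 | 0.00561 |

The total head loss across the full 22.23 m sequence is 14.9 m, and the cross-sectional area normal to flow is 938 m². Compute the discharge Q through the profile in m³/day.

10.1

Flow is perpendicular to layering, so the layers act in series and the equivalent K is the thickness-weighted harmonic mean.
Total thickness L = 9.92 + 4.74 + 7.57 = 22.23 m.
Σ(b_i/K_i) = 9.92/15.0 + 4.74/0.148 + 7.57/0.00561 = 1382 d.
K_eq = L / Σ(b_i/K_i) = 22.23 / 1382 = 0.01608 m/day.
Q = K_eq · A · (Δh/L) = 0.01608 × 938 × (14.9/22.23) = 10.11 m³/day.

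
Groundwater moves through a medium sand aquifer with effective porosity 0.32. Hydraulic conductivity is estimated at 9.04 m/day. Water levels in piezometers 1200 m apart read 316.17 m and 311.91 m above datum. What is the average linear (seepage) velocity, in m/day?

0.100

Hydraulic gradient i = (316.17 − 311.91) / 1200 = 4.26 / 1200 = 0.003550.
Darcy flux q = K · i = 9.040 × 0.003550 = 0.03209 m/day.
Seepage velocity v = q / n_e = 0.03209 / 0.32 = 0.1003 m/day.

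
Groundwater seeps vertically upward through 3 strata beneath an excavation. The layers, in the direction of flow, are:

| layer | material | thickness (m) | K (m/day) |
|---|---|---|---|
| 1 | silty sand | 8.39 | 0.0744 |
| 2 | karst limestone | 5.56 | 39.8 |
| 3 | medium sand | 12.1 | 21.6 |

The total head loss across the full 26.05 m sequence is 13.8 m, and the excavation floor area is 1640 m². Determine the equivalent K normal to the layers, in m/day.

0.230

Flow is perpendicular to layering, so the layers act in series and the equivalent K is the thickness-weighted harmonic mean.
Total thickness L = 8.39 + 5.56 + 12.1 = 26.05 m.
Σ(b_i/K_i) = 8.39/0.0744 + 5.56/39.8 + 12.1/21.6 = 113.5 d.
K_eq = L / Σ(b_i/K_i) = 26.05 / 113.5 = 0.2296 m/day.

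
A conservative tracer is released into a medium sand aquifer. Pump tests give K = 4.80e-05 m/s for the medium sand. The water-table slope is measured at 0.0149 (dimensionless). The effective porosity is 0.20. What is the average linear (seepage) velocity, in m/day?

0.309

Convert K: 4.80e-05 m/s × 86400 = 4.147 m/day.
Hydraulic gradient i = 0.0149.
Darcy flux q = K · i = 4.147 × 0.01490 = 0.06179 m/day.
Seepage velocity v = q / n_e = 0.06179 / 0.20 = 0.3090 m/day.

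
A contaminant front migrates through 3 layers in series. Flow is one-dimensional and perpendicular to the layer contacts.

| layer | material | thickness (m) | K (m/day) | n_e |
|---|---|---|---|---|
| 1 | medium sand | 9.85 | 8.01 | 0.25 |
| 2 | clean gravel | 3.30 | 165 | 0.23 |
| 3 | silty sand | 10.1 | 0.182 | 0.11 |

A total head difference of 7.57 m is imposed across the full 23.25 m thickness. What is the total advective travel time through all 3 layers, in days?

32.5

With flow normal to the layers, continuity requires the same specific discharge q through every layer.
Σ(b_i/K_i) = 9.85/8.01 + 3.30/165 + 10.1/0.182 = 56.74 d.
q = Δh / Σ(b_i/K_i) = 7.57 / 56.74 = 0.1334 m/day.
In each layer the seepage velocity is v_i = q/n_i, so the layer transit time is t_i = b_i·n_i / q:
  layer 1 (medium sand): t_1 = 9.85 × 0.25 / 0.1334 = 18.46 d
  layer 2 (clean gravel): t_2 = 3.30 × 0.23 / 0.1334 = 5.689 d
  layer 3 (silty sand): t_3 = 10.1 × 0.11 / 0.1334 = 8.328 d
Total t = Σ t_i = 32.48 days.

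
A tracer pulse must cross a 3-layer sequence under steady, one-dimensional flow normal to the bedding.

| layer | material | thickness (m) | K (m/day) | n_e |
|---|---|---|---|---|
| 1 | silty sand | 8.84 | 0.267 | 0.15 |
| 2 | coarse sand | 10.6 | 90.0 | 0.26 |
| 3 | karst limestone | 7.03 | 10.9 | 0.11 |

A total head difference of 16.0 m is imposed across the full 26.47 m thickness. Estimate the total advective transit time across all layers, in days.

With flow normal to the layers, continuity requires the same specific discharge q through every layer.
Σ(b_i/K_i) = 8.84/0.267 + 10.6/90.0 + 7.03/10.9 = 33.87 d.
q = Δh / Σ(b_i/K_i) = 16.0 / 33.87 = 0.4724 m/day.
In each layer the seepage velocity is v_i = q/n_i, so the layer transit time is t_i = b_i·n_i / q:
  layer 1 (silty sand): t_1 = 8.84 × 0.15 / 0.4724 = 2.807 d
  layer 2 (coarse sand): t_2 = 10.6 × 0.26 / 0.4724 = 5.834 d
  layer 3 (karst limestone): t_3 = 7.03 × 0.11 / 0.4724 = 1.637 d
Total t = Σ t_i = 10.28 days.

10.3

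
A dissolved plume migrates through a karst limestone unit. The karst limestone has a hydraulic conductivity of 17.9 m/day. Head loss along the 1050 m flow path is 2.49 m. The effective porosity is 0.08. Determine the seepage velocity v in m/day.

0.531

Hydraulic gradient i = Δh / L = 2.49 / 1050 = 0.002371.
Darcy flux q = K · i = 17.90 × 0.002371 = 0.04245 m/day.
Seepage velocity v = q / n_e = 0.04245 / 0.08 = 0.5306 m/day.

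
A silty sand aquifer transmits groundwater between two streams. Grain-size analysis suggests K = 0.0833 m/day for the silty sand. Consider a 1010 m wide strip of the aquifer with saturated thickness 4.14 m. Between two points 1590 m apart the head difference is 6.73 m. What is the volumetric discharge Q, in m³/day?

Cross-sectional area A = 1010 × 4.14 = 4181 m².
Hydraulic gradient i = Δh / L = 6.73 / 1590 = 0.004233.
Darcy's law: Q = K · A · i = 0.08330 × 4181 × 0.004233 = 1.474 m³/day.

1.47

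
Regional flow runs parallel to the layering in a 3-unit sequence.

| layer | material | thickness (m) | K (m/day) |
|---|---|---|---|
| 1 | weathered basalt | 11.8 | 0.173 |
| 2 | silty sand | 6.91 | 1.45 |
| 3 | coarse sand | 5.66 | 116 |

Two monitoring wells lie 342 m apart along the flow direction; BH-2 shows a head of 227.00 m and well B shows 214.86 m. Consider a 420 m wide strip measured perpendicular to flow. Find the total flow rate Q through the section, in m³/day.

9970

Flow is parallel to layering, so each bed carries its own Darcy discharge and the transmissivities add.
Σ(K_i·b_i) = 0.173×11.8 + 1.45×6.91 + 116×5.66 = 668.6 m²/day.
Hydraulic gradient i = (227.00 − 214.86) / 342 = 12.14 / 342 = 0.03550.
Q = Σ(K_i·b_i) · W · i = 668.6 × 420 × 0.03550 = 9968 m³/day.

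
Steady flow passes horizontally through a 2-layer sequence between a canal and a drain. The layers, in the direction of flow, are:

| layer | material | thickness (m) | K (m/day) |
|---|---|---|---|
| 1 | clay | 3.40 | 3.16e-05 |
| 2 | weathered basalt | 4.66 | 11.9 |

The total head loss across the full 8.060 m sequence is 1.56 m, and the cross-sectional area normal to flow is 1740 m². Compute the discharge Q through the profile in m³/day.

Flow is perpendicular to layering, so the layers act in series and the equivalent K is the thickness-weighted harmonic mean.
Total thickness L = 3.40 + 4.66 = 8.060 m.
Σ(b_i/K_i) = 3.40/3.16e-05 + 4.66/11.9 = 1.076e+05 d.
K_eq = L / Σ(b_i/K_i) = 8.060 / 1.076e+05 = 7.491e-05 m/day.
Q = K_eq · A · (Δh/L) = 7.491e-05 × 1740 × (1.56/8.060) = 0.02523 m³/day.

0.0252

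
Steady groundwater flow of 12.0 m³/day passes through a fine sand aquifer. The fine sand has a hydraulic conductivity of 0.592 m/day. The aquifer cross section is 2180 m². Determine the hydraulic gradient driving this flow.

From Q = K·A·i, i = Q / (K·A) = 12.0 / (0.5920 × 2180) = 0.009298.

0.00930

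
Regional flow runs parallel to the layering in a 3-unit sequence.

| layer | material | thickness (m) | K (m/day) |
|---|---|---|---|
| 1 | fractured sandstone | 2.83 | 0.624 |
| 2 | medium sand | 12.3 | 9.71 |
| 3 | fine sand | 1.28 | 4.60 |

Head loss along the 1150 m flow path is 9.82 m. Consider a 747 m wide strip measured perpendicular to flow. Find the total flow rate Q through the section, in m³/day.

Flow is parallel to layering, so each bed carries its own Darcy discharge and the transmissivities add.
Σ(K_i·b_i) = 0.624×2.83 + 9.71×12.3 + 4.60×1.28 = 127.1 m²/day.
Hydraulic gradient i = Δh / L = 9.82 / 1150 = 0.008539.
Q = Σ(K_i·b_i) · W · i = 127.1 × 747 × 0.008539 = 810.7 m³/day.

811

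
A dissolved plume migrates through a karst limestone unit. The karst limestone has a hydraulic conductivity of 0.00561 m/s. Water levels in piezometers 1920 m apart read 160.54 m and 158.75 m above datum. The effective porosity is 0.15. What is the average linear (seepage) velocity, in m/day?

Convert K: 0.00561 m/s × 86400 = 484.7 m/day.
Hydraulic gradient i = (160.54 − 158.75) / 1920 = 1.79 / 1920 = 0.0009323.
Darcy flux q = K · i = 484.7 × 0.0009323 = 0.4519 m/day.
Seepage velocity v = q / n_e = 0.4519 / 0.15 = 3.013 m/day.

3.01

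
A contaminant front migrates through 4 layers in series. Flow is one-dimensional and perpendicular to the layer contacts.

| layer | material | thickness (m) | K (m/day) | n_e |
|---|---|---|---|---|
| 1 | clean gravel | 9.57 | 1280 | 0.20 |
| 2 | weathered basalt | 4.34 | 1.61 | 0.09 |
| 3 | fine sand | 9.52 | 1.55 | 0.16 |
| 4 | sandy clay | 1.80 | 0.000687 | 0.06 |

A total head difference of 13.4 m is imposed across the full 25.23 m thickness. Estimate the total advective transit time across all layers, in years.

With flow normal to the layers, continuity requires the same specific discharge q through every layer.
Σ(b_i/K_i) = 9.57/1280 + 4.34/1.61 + 9.52/1.55 + 1.80/0.000687 = 2629 d.
q = Δh / Σ(b_i/K_i) = 13.4 / 2629 = 0.005097 m/day.
In each layer the seepage velocity is v_i = q/n_i, so the layer transit time is t_i = b_i·n_i / q:
  layer 1 (clean gravel): t_1 = 9.57 × 0.20 / 0.005097 = 375.5 d
  layer 2 (weathered basalt): t_2 = 4.34 × 0.09 / 0.005097 = 76.63 d
  layer 3 (fine sand): t_3 = 9.52 × 0.16 / 0.005097 = 298.8 d
  layer 4 (sandy clay): t_4 = 1.80 × 0.06 / 0.005097 = 21.19 d
Total t = Σ t_i = 772.2 days = 2.114 years.

2.11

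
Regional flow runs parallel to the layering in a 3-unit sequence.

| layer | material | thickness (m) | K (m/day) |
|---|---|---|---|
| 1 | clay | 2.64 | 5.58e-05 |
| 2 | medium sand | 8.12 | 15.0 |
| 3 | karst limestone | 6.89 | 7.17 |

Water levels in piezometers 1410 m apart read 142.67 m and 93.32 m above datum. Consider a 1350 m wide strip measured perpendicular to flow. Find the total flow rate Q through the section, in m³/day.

Flow is parallel to layering, so each bed carries its own Darcy discharge and the transmissivities add.
Σ(K_i·b_i) = 5.58e-05×2.64 + 15.0×8.12 + 7.17×6.89 = 171.2 m²/day.
Hydraulic gradient i = (142.67 − 93.32) / 1410 = 49.35 / 1410 = 0.03500.
Q = Σ(K_i·b_i) · W · i = 171.2 × 1350 × 0.03500 = 8089 m³/day.

8090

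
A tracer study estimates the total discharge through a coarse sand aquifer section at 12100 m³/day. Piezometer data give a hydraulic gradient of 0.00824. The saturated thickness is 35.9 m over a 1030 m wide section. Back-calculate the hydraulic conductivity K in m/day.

39.7

Cross-sectional area A = 1030 × 35.9 = 36977 m².
Hydraulic gradient i = 0.00824.
From Q = K·A·i, K = Q / (A·i) = 12100 / (36977 × 0.008240) = 39.71 m/day.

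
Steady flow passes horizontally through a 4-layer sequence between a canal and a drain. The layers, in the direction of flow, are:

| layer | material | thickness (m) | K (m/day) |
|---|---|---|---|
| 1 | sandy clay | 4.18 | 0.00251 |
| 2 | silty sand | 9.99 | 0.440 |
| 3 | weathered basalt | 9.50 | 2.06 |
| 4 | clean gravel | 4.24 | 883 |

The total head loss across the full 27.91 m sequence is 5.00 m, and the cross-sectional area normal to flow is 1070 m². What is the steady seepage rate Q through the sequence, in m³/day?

Flow is perpendicular to layering, so the layers act in series and the equivalent K is the thickness-weighted harmonic mean.
Total thickness L = 4.18 + 9.99 + 9.50 + 4.24 = 27.91 m.
Σ(b_i/K_i) = 4.18/0.00251 + 9.99/0.440 + 9.50/2.06 + 4.24/883 = 1693 d.
K_eq = L / Σ(b_i/K_i) = 27.91 / 1693 = 0.01649 m/day.
Q = K_eq · A · (Δh/L) = 0.01649 × 1070 × (5.00/27.91) = 3.161 m³/day.

3.16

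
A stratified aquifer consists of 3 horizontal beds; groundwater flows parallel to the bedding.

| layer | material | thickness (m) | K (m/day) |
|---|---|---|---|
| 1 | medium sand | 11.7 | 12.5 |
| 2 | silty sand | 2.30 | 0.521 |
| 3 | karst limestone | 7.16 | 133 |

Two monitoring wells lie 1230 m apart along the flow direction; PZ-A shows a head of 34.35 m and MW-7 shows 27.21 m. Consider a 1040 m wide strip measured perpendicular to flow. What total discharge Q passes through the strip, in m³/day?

Flow is parallel to layering, so each bed carries its own Darcy discharge and the transmissivities add.
Σ(K_i·b_i) = 12.5×11.7 + 0.521×2.30 + 133×7.16 = 1100 m²/day.
Hydraulic gradient i = (34.35 − 27.21) / 1230 = 7.14 / 1230 = 0.005805.
Q = Σ(K_i·b_i) · W · i = 1100 × 1040 × 0.005805 = 6639 m³/day.

6640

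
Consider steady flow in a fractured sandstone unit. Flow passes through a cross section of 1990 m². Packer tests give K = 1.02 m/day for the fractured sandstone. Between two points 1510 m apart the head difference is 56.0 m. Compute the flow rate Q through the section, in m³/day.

75.3

Hydraulic gradient i = Δh / L = 56.0 / 1510 = 0.03709.
Darcy's law: Q = K · A · i = 1.020 × 1990 × 0.03709 = 75.28 m³/day.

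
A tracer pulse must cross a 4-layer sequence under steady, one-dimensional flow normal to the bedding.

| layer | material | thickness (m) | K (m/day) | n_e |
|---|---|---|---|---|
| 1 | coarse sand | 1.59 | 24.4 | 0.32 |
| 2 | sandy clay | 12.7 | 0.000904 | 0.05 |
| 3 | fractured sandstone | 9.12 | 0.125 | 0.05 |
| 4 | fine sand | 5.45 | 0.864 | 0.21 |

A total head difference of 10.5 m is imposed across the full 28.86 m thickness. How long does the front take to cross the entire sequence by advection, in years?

With flow normal to the layers, continuity requires the same specific discharge q through every layer.
Σ(b_i/K_i) = 1.59/24.4 + 12.7/0.000904 + 9.12/0.125 + 5.45/0.864 = 14128 d.
q = Δh / Σ(b_i/K_i) = 10.5 / 14128 = 0.0007432 m/day.
In each layer the seepage velocity is v_i = q/n_i, so the layer transit time is t_i = b_i·n_i / q:
  layer 1 (coarse sand): t_1 = 1.59 × 0.32 / 0.0007432 = 684.6 d
  layer 2 (sandy clay): t_2 = 12.7 × 0.05 / 0.0007432 = 854.4 d
  layer 3 (fractured sandstone): t_3 = 9.12 × 0.05 / 0.0007432 = 613.6 d
  layer 4 (fine sand): t_4 = 5.45 × 0.21 / 0.0007432 = 1540 d
Total t = Σ t_i = 3693 days = 10.11 years.

10.1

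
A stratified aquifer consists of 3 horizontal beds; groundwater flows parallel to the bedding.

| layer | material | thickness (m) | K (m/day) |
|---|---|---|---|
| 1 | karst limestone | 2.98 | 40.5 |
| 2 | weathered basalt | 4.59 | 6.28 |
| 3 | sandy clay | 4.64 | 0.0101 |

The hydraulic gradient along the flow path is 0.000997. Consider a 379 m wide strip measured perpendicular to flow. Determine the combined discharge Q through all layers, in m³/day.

56.5

Flow is parallel to layering, so each bed carries its own Darcy discharge and the transmissivities add.
Σ(K_i·b_i) = 40.5×2.98 + 6.28×4.59 + 0.0101×4.64 = 149.6 m²/day.
Hydraulic gradient i = 0.000997.
Q = Σ(K_i·b_i) · W · i = 149.6 × 379 × 0.0009970 = 56.51 m³/day.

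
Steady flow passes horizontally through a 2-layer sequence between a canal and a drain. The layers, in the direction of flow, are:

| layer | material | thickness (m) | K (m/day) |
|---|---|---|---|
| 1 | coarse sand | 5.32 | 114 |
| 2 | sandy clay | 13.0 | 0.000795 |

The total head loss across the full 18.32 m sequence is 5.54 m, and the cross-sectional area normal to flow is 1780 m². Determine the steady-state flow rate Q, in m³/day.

0.603

Flow is perpendicular to layering, so the layers act in series and the equivalent K is the thickness-weighted harmonic mean.
Total thickness L = 5.32 + 13.0 = 18.32 m.
Σ(b_i/K_i) = 5.32/114 + 13.0/0.000795 = 16352 d.
K_eq = L / Σ(b_i/K_i) = 18.32 / 16352 = 0.001120 m/day.
Q = K_eq · A · (Δh/L) = 0.001120 × 1780 × (5.54/18.32) = 0.6030 m³/day.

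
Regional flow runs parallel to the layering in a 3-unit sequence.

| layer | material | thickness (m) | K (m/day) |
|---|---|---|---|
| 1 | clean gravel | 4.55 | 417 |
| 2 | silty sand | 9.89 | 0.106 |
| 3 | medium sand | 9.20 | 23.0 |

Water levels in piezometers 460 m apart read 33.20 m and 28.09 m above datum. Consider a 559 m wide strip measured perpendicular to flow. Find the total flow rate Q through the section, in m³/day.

Flow is parallel to layering, so each bed carries its own Darcy discharge and the transmissivities add.
Σ(K_i·b_i) = 417×4.55 + 0.106×9.89 + 23.0×9.20 = 2110 m²/day.
Hydraulic gradient i = (33.20 − 28.09) / 460 = 5.11 / 460 = 0.01111.
Q = Σ(K_i·b_i) · W · i = 2110 × 559 × 0.01111 = 13103 m³/day.

13100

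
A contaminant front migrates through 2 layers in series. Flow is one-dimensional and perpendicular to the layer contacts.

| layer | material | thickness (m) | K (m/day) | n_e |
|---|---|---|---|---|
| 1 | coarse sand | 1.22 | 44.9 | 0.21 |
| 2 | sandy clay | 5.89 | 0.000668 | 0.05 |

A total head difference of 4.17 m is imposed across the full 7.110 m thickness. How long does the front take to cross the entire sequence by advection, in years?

With flow normal to the layers, continuity requires the same specific discharge q through every layer.
Σ(b_i/K_i) = 1.22/44.9 + 5.89/0.000668 = 8817 d.
q = Δh / Σ(b_i/K_i) = 4.17 / 8817 = 0.0004729 m/day.
In each layer the seepage velocity is v_i = q/n_i, so the layer transit time is t_i = b_i·n_i / q:
  layer 1 (coarse sand): t_1 = 1.22 × 0.21 / 0.0004729 = 541.7 d
  layer 2 (sandy clay): t_2 = 5.89 × 0.05 / 0.0004729 = 622.7 d
Total t = Σ t_i = 1164 days = 3.188 years.

3.19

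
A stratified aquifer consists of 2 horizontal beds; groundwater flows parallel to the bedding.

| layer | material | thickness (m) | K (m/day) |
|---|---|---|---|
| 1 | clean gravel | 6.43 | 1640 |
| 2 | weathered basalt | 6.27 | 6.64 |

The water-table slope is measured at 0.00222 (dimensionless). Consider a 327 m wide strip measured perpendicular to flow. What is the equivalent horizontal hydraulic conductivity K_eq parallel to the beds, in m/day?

834

Flow is parallel to layering, so each bed carries its own Darcy discharge and the transmissivities add.
Σ(K_i·b_i) = 1640×6.43 + 6.64×6.27 = 10587 m²/day.
Total thickness b = 12.70 m, so K_eq = Σ(K_i·b_i)/b = 833.6 m/day.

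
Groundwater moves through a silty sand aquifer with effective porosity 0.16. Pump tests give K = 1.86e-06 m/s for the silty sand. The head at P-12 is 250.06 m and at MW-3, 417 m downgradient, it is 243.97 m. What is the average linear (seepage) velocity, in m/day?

0.0147

Convert K: 1.86e-06 m/s × 86400 = 0.1607 m/day.
Hydraulic gradient i = (250.06 − 243.97) / 417 = 6.09 / 417 = 0.01460.
Darcy flux q = K · i = 0.1607 × 0.01460 = 0.002347 m/day.
Seepage velocity v = q / n_e = 0.002347 / 0.16 = 0.01467 m/day.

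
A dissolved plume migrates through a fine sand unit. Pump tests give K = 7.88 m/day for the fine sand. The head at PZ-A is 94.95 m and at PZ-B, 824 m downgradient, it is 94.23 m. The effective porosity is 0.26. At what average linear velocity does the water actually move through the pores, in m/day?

0.0265

Hydraulic gradient i = (94.95 − 94.23) / 824 = 0.72 / 824 = 0.0008738.
Darcy flux q = K · i = 7.880 × 0.0008738 = 0.006885 m/day.
Seepage velocity v = q / n_e = 0.006885 / 0.26 = 0.02648 m/day.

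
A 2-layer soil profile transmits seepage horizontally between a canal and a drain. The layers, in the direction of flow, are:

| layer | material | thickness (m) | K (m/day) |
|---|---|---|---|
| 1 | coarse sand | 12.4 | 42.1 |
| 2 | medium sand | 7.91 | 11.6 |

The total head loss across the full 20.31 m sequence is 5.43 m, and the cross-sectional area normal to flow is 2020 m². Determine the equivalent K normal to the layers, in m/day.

20.8

Flow is perpendicular to layering, so the layers act in series and the equivalent K is the thickness-weighted harmonic mean.
Total thickness L = 12.4 + 7.91 = 20.31 m.
Σ(b_i/K_i) = 12.4/42.1 + 7.91/11.6 = 0.9764 d.
K_eq = L / Σ(b_i/K_i) = 20.31 / 0.9764 = 20.80 m/day.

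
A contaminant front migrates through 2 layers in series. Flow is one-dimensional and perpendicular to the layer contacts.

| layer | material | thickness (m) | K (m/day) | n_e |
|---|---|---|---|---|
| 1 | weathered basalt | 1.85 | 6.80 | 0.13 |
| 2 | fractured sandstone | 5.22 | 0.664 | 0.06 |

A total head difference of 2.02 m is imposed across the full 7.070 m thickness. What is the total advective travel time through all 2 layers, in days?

With flow normal to the layers, continuity requires the same specific discharge q through every layer.
Σ(b_i/K_i) = 1.85/6.80 + 5.22/0.664 = 8.134 d.
q = Δh / Σ(b_i/K_i) = 2.02 / 8.134 = 0.2484 m/day.
In each layer the seepage velocity is v_i = q/n_i, so the layer transit time is t_i = b_i·n_i / q:
  layer 1 (weathered basalt): t_1 = 1.85 × 0.13 / 0.2484 = 0.9684 d
  layer 2 (fractured sandstone): t_2 = 5.22 × 0.06 / 0.2484 = 1.261 d
Total t = Σ t_i = 2.229 days.

2.23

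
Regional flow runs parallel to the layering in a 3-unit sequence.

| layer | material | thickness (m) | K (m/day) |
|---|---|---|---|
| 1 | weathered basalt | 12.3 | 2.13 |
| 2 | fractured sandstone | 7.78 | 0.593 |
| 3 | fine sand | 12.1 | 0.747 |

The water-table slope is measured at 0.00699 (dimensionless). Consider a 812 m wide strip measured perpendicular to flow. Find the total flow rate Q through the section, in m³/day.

Flow is parallel to layering, so each bed carries its own Darcy discharge and the transmissivities add.
Σ(K_i·b_i) = 2.13×12.3 + 0.593×7.78 + 0.747×12.1 = 39.85 m²/day.
Hydraulic gradient i = 0.00699.
Q = Σ(K_i·b_i) · W · i = 39.85 × 812 × 0.006990 = 226.2 m³/day.

226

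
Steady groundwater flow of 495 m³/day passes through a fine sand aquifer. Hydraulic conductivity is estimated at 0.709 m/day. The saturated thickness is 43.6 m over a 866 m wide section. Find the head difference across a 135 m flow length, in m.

Cross-sectional area A = 866 × 43.6 = 37758 m².
From Q = K·A·i, i = Q / (K·A) = 495 / (0.7090 × 37758) = 0.01849.
Head loss Δh = i · L = 0.01849 × 135 = 2.496 m.

2.50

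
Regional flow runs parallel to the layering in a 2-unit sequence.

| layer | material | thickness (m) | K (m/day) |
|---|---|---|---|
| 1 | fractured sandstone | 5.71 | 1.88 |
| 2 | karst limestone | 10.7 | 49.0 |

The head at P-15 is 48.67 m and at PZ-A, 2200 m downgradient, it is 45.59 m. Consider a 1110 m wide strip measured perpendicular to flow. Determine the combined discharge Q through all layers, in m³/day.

831

Flow is parallel to layering, so each bed carries its own Darcy discharge and the transmissivities add.
Σ(K_i·b_i) = 1.88×5.71 + 49.0×10.7 = 535.0 m²/day.
Hydraulic gradient i = (48.67 − 45.59) / 2200 = 3.08 / 2200 = 0.001400.
Q = Σ(K_i·b_i) · W · i = 535.0 × 1110 × 0.001400 = 831.4 m³/day.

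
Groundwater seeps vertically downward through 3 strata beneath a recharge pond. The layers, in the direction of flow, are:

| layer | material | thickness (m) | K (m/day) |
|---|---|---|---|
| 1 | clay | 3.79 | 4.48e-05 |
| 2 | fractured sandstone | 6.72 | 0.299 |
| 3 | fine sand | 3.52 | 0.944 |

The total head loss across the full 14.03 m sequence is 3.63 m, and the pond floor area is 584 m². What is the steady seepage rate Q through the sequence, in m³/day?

0.0251

Flow is perpendicular to layering, so the layers act in series and the equivalent K is the thickness-weighted harmonic mean.
Total thickness L = 3.79 + 6.72 + 3.52 = 14.03 m.
Σ(b_i/K_i) = 3.79/4.48e-05 + 6.72/0.299 + 3.52/0.944 = 84624 d.
K_eq = L / Σ(b_i/K_i) = 14.03 / 84624 = 0.0001658 m/day.
Q = K_eq · A · (Δh/L) = 0.0001658 × 584 × (3.63/14.03) = 0.02505 m³/day.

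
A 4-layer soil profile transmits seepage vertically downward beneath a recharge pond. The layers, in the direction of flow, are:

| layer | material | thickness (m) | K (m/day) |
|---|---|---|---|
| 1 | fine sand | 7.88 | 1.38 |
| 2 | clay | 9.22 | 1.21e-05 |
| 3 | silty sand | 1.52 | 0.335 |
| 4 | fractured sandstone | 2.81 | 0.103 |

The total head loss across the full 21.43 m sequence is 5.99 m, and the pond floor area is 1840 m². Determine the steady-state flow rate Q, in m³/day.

0.0145

Flow is perpendicular to layering, so the layers act in series and the equivalent K is the thickness-weighted harmonic mean.
Total thickness L = 7.88 + 9.22 + 1.52 + 2.81 = 21.43 m.
Σ(b_i/K_i) = 7.88/1.38 + 9.22/1.21e-05 + 1.52/0.335 + 2.81/0.103 = 7.620e+05 d.
K_eq = L / Σ(b_i/K_i) = 21.43 / 7.620e+05 = 2.812e-05 m/day.
Q = K_eq · A · (Δh/L) = 2.812e-05 × 1840 × (5.99/21.43) = 0.01446 m³/day.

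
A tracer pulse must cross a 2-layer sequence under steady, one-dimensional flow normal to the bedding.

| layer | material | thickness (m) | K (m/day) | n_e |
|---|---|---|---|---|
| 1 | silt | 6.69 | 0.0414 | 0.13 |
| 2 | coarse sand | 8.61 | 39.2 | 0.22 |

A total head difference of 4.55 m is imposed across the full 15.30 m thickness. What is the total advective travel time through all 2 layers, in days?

With flow normal to the layers, continuity requires the same specific discharge q through every layer.
Σ(b_i/K_i) = 6.69/0.0414 + 8.61/39.2 = 161.8 d.
q = Δh / Σ(b_i/K_i) = 4.55 / 161.8 = 0.02812 m/day.
In each layer the seepage velocity is v_i = q/n_i, so the layer transit time is t_i = b_i·n_i / q:
  layer 1 (silt): t_1 = 6.69 × 0.13 / 0.02812 = 30.93 d
  layer 2 (coarse sand): t_2 = 8.61 × 0.22 / 0.02812 = 67.36 d
Total t = Σ t_i = 98.29 days.

98.3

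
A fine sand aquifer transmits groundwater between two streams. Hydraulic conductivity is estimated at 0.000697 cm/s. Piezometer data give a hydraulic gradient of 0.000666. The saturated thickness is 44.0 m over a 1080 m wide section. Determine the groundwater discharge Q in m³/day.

Convert K: 0.000697 cm/s × 864 = 0.6022 m/day.
Cross-sectional area A = 1080 × 44.0 = 47520 m².
Hydraulic gradient i = 0.000666.
Darcy's law: Q = K · A · i = 0.6022 × 47520 × 0.0006660 = 19.06 m³/day.

19.1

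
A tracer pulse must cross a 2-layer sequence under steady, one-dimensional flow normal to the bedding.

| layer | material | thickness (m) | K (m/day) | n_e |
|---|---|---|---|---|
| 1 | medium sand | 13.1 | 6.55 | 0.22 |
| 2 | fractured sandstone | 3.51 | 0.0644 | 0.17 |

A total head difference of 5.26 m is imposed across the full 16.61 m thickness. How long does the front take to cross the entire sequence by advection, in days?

37.4

With flow normal to the layers, continuity requires the same specific discharge q through every layer.
Σ(b_i/K_i) = 13.1/6.55 + 3.51/0.0644 = 56.50 d.
q = Δh / Σ(b_i/K_i) = 5.26 / 56.50 = 0.09309 m/day.
In each layer the seepage velocity is v_i = q/n_i, so the layer transit time is t_i = b_i·n_i / q:
  layer 1 (medium sand): t_1 = 13.1 × 0.22 / 0.09309 = 30.96 d
  layer 2 (fractured sandstone): t_2 = 3.51 × 0.17 / 0.09309 = 6.410 d
Total t = Σ t_i = 37.37 days.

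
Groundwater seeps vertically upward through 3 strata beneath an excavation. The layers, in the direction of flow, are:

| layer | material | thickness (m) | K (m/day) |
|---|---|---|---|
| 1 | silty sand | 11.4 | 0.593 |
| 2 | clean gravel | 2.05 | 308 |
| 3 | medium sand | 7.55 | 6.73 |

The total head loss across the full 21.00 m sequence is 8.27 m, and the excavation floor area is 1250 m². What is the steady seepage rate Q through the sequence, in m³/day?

508

Flow is perpendicular to layering, so the layers act in series and the equivalent K is the thickness-weighted harmonic mean.
Total thickness L = 11.4 + 2.05 + 7.55 = 21.00 m.
Σ(b_i/K_i) = 11.4/0.593 + 2.05/308 + 7.55/6.73 = 20.35 d.
K_eq = L / Σ(b_i/K_i) = 21.00 / 20.35 = 1.032 m/day.
Q = K_eq · A · (Δh/L) = 1.032 × 1250 × (8.27/21.00) = 507.9 m³/day.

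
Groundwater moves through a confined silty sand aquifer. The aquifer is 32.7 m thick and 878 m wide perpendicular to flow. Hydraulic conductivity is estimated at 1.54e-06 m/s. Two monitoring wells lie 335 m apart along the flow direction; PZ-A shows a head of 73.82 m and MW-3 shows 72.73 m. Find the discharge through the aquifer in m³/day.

Convert K: 1.54e-06 m/s × 86400 = 0.1331 m/day.
Cross-sectional area A = 878 × 32.7 = 28711 m².
Hydraulic gradient i = (73.82 − 72.73) / 335 = 1.09 / 335 = 0.003254.
Darcy's law: Q = K · A · i = 0.1331 × 28711 × 0.003254 = 12.43 m³/day.

12.4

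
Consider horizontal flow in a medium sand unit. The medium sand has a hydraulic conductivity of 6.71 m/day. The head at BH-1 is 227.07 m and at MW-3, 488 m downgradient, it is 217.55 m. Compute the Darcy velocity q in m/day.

0.131

Hydraulic gradient i = (227.07 − 217.55) / 488 = 9.52 / 488 = 0.01951.
Specific discharge q = K · i = 6.710 × 0.01951 = 0.1309 m/day.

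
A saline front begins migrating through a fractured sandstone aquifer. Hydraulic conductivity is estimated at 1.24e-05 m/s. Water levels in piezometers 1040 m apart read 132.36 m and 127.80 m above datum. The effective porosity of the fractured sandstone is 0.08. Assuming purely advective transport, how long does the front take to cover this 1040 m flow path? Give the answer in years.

48.5

Convert K: 1.24e-05 m/s × 86400 = 1.071 m/day.
Hydraulic gradient i = (132.36 − 127.80) / 1040 = 4.56 / 1040 = 0.004385.
Darcy flux q = K · i = 1.071 × 0.004385 = 0.004698 m/day.
Seepage velocity v = q / n_e = 0.004698 / 0.08 = 0.05872 m/day.
Travel time t = L / v = 1040 / 0.05872 = 17712 days = 48.49 years.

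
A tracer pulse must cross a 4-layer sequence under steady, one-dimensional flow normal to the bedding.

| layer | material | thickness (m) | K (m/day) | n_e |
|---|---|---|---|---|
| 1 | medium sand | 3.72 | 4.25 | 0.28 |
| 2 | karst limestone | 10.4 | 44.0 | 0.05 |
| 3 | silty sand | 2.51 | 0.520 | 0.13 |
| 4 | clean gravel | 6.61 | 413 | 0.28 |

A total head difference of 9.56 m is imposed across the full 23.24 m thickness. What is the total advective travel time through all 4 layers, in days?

With flow normal to the layers, continuity requires the same specific discharge q through every layer.
Σ(b_i/K_i) = 3.72/4.25 + 10.4/44.0 + 2.51/0.520 + 6.61/413 = 5.955 d.
q = Δh / Σ(b_i/K_i) = 9.56 / 5.955 = 1.605 m/day.
In each layer the seepage velocity is v_i = q/n_i, so the layer transit time is t_i = b_i·n_i / q:
  layer 1 (medium sand): t_1 = 3.72 × 0.28 / 1.605 = 0.6488 d
  layer 2 (karst limestone): t_2 = 10.4 × 0.05 / 1.605 = 0.3239 d
  layer 3 (silty sand): t_3 = 2.51 × 0.13 / 1.605 = 0.2032 d
  layer 4 (clean gravel): t_4 = 6.61 × 0.28 / 1.605 = 1.153 d
Total t = Σ t_i = 2.329 days.

2.33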